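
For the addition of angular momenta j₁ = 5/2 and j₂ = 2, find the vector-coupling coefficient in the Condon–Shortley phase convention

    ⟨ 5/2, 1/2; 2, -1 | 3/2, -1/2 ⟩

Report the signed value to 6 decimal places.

j₁+j₂−J=3  J+j₁−j₂=2  J−j₁+j₂=1  j₁+j₂+J+1=7
(j₁±m₁, j₂±m₂, J±M) = (3,2,1,3,1,2)
P² = 48/35
sum k=0..1:
  [0] +1/12 = 1/12
  [1] −1/2 = -1/2
S = -5/12
C² = P²·S² = 5/21 ; C = -0.487950

-0.487950  (= −√(5/21))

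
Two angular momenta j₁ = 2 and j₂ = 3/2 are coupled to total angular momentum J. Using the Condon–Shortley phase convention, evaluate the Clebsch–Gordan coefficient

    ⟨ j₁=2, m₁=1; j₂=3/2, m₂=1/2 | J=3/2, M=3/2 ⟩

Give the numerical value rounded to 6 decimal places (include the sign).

−√(2/5) = -0.632456

√[4·2!2!1!/6! · 3!1!2!1!3!0!] = √(8/5)
  +(−1)^1/∏(1,1,0,1,2,0)! = -1/2  (running -1/2)
⟨..|..⟩ = √(8/5)·(-1/2) = -0.632456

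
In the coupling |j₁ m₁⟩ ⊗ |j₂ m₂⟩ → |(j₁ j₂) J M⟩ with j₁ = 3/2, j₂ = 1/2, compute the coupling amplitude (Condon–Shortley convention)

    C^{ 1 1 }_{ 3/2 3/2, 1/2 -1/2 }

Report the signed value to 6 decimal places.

+√(3/4) ≈ +0.866025

√[3·1!2!0!/4! · 3!0!0!1!2!0!] = √(3)
  +(−1)^0/∏(0,1,0,0,2,0)! = 1/2  (running 1/2)
⟨..|..⟩ = √(3)·(1/2) = +0.866025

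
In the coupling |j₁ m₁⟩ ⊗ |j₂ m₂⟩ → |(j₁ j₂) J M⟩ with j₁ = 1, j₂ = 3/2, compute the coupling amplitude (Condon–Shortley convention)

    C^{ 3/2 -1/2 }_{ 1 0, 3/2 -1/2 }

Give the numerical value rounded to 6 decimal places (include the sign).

j₁+j₂−J=1  J+j₁−j₂=1  J−j₁+j₂=2  j₁+j₂+J+1=5
(j₁±m₁, j₂±m₂, J±M) = (1,1,1,2,1,2)
P² = 4/15
sum k=0..1:
  [0] +1/1 = 1
  [1] −1/2 = -1/2
S = 1/2
C² = P²·S² = 1/15 ; C = +0.258199

+√(1/15) = +0.258199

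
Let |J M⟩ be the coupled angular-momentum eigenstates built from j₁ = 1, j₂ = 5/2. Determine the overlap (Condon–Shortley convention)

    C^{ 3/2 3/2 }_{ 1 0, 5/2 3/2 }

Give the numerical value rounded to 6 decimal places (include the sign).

-0.516398

j₁+j₂−J=2  J+j₁−j₂=0  J−j₁+j₂=3  j₁+j₂+J+1=6
(j₁±m₁, j₂±m₂, J±M) = (1,1,4,1,3,0)
P² = 48/5
sum k=1..1:
  [1] −1/6 = -1/6
S = -1/6
C² = P²·S² = 4/15 ; C = -0.516398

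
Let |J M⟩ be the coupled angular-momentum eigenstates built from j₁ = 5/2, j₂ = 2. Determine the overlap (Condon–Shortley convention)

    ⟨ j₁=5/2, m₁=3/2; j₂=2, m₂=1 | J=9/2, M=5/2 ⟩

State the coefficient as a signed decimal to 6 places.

+0.745356

triangle: 0!·5!·4!/10! = 2880/3628800
(j±m)!: 4!·1!·3!·1!·7!·2! = 1451520
prefactor² = (2J+1)·Δ·N² = 11520
  k=0: +1/(0!·0!·1!·3!·4!·1!) = 1/144
Σ = 1/144  ⇒  CG² = 11520·1/144² = 5/9
CG = +√(5/9) = +0.745356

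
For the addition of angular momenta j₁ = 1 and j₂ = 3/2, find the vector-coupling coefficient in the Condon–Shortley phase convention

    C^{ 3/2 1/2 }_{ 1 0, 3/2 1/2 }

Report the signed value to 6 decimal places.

triangle: 1!*1!*2!/5! = 2/120
(j±m)!: 1!*1!*2!*1!*2!*1! = 4
prefactor² = (2J+1)*Δ*N² = 4/15
  k=0: +1/(0!*1!*1!*2!*0!*0!) = 1/2
  k=1: −1/(1!*0!*0!*1!*1!*1!) = -1
Σ = -1/2  ⇒  CG² = 4/15*(-1/2)² = 1/15
CG = −√(1/15) = -0.258199

−√(1/15) ≈ -0.258199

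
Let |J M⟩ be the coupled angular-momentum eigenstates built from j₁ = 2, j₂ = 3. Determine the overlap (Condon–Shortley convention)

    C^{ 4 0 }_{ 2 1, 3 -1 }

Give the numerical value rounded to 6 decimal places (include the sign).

√[9·1!3!5!/10! · 3!1!2!4!4!4!] = √(10368/35)
  +(−1)^0/∏(0,1,1,2,2,3)! = 1/24  (running 1/24)
  +(−1)^1/∏(1,0,0,1,3,4)! = -1/144  (running 5/144)
⟨..|..⟩ = √(10368/35)·(5/144) = +0.597614

+√(5/14) ≈ +0.597614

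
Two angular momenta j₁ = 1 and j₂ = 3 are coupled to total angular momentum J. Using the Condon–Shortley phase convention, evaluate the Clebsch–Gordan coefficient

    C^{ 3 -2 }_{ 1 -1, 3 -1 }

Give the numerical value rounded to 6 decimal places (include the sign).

−√(5/12) = -0.645497

triangle: 1!×1!×5!/8! = 120/40320
(j±m)!: 0!×2!×2!×4!×1!×5! = 11520
prefactor² = (2J+1)×Δ×N² = 240
  k=1: −1/(1!×0!×1!×1!×0!×4!) = -1/24
Σ = -1/24  ⇒  CG² = 240×(-1/24)² = 5/12
CG = −√(5/12) = -0.645497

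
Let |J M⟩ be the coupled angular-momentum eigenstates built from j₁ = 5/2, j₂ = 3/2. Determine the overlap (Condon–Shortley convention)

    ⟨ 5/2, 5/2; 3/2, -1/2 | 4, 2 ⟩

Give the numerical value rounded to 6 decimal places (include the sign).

triangle: 0!*5!*3!/9! = 720/362880
(j±m)!: 5!*0!*1!*2!*6!*2! = 345600
prefactor² = (2J+1)*Δ*N² = 43200/7
  k=0: +1/(0!*0!*0!*1!*5!*2!) = 1/240
Σ = 1/240  ⇒  CG² = 43200/7*1/240² = 3/28
CG = +√(3/28) = +0.327327

+0.327327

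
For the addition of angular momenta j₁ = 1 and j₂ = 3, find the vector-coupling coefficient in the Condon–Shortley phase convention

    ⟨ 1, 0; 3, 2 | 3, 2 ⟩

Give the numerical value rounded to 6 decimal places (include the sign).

triangle: 1!·1!·5!/8! = 120/40320
(j±m)!: 1!·1!·5!·1!·5!·1! = 14400
prefactor² = (2J+1)·Δ·N² = 300
  k=0: +1/(0!·1!·1!·5!·0!·0!) = 1/120
  k=1: −1/(1!·0!·0!·4!·1!·1!) = -1/24
Σ = -1/30  ⇒  CG² = 300·(-1/30)² = 1/3
CG = −√(1/3) = -0.577350

-0.577350  (= −√(1/3))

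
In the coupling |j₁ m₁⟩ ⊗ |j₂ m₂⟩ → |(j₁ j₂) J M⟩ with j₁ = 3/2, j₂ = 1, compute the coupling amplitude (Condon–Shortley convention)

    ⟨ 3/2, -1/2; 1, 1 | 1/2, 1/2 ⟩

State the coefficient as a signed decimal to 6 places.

triangle: 2!×1!×0!/4! = 2/24
(j±m)!: 1!×2!×2!×0!×1!×0! = 4
prefactor² = (2J+1)×Δ×N² = 2/3
  k=2: +1/(2!×0!×0!×0!×1!×0!) = 1/2
Σ = 1/2  ⇒  CG² = 2/3×1/2² = 1/6
CG = +√(1/6) = +0.408248

+0.408248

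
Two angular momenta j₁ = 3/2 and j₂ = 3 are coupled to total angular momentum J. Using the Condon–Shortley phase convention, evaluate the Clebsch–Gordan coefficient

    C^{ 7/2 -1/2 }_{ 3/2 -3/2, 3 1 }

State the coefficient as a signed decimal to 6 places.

−√(8/21) ≈ -0.617213

j₁+j₂−J=1  J+j₁−j₂=2  J−j₁+j₂=5  j₁+j₂+J+1=9
(j₁±m₁, j₂±m₂, J±M) = (0,3,4,2,3,4)
P² = 1536/7
sum k=1..1:
  [1] −1/24 = -1/24
S = -1/24
C² = P²·S² = 8/21 ; C = -0.617213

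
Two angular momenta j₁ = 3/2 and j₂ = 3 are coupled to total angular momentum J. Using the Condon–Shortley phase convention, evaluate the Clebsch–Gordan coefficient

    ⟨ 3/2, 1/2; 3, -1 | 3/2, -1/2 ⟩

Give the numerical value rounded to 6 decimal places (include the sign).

j₁+j₂−J=3  J+j₁−j₂=0  J−j₁+j₂=3  j₁+j₂+J+1=7
(j₁±m₁, j₂±m₂, J±M) = (2,1,2,4,1,2)
P² = 192/35
sum k=1..1:
  [1] −1/4 = -1/4
S = -1/4
C² = P²·S² = 12/35 ; C = -0.585540

-0.585540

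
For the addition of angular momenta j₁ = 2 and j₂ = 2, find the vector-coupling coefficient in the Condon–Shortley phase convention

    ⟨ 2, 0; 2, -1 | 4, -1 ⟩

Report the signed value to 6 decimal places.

j₁+j₂−J=0  J+j₁−j₂=4  J−j₁+j₂=4  j₁+j₂+J+1=9
(j₁±m₁, j₂±m₂, J±M) = (2,2,1,3,3,5)
P² = 1728/7
sum k=0..0:
  [0] +1/24 = 1/24
S = 1/24
C² = P²·S² = 3/7 ; C = +0.654654

+0.654654  (= +√(3/7))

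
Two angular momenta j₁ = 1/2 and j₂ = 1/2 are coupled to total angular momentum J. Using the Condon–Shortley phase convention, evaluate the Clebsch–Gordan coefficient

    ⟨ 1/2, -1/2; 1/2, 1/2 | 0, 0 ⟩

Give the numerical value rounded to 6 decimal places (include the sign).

−√(1/2) ≈ -0.707107

√[1·1!0!0!/2! · 0!1!1!0!0!0!] = √(1/2)
  +(−1)^1/∏(1,0,0,0,0,0)! = -1  (running -1)
⟨..|..⟩ = √(1/2)·(-1) = -0.707107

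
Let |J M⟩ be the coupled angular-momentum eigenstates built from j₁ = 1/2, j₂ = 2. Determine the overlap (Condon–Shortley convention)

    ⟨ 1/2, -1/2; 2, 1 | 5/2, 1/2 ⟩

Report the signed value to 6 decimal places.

+0.632456  (= +√(2/5))

√[6·0!1!4!/6! · 0!1!3!1!3!2!] = √(72/5)
  +(−1)^0/∏(0,0,1,3,0,1)! = 1/6  (running 1/6)
⟨..|..⟩ = √(72/5)·(1/6) = +0.632456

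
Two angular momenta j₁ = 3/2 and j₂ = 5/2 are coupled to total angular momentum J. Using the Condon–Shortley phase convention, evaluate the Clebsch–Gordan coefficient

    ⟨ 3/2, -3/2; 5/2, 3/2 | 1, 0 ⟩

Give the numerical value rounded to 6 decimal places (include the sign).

j₁+j₂−J=3  J+j₁−j₂=0  J−j₁+j₂=2  j₁+j₂+J+1=6
(j₁±m₁, j₂±m₂, J±M) = (0,3,4,1,1,1)
P² = 36/5
sum k=3..3:
  [3] −1/6 = -1/6
S = -1/6
C² = P²·S² = 1/5 ; C = -0.447214

-0.447214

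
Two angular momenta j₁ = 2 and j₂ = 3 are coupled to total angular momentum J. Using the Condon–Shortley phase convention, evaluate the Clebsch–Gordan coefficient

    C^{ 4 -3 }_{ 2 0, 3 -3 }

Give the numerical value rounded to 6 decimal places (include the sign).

√[9·1!3!5!/10! · 2!2!0!6!1!7!] = √(25920)
  +(−1)^0/∏(0,1,2,0,1,5)! = 1/240  (running 1/240)
⟨..|..⟩ = √(25920)·(1/240) = +0.670820

+0.670820  (= +√(9/20))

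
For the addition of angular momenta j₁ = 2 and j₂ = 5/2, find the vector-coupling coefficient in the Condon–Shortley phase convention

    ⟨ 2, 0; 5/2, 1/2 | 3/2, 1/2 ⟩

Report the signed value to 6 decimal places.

+0.239046  (= +√(2/35))

triangle: 3!·1!·2!/7! = 12/5040
(j±m)!: 2!·2!·3!·2!·2!·1! = 96
prefactor² = (2J+1)·Δ·N² = 32/35
  k=1: −1/(1!·2!·1!·2!·0!·0!) = -1/4
  k=2: +1/(2!·1!·0!·1!·1!·1!) = 1/2
Σ = 1/4  ⇒  CG² = 32/35·1/4² = 2/35
CG = +√(2/35) = +0.239046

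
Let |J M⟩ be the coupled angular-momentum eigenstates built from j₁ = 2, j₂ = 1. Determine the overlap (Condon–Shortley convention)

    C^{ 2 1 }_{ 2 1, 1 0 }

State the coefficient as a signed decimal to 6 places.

j₁+j₂−J=1  J+j₁−j₂=3  J−j₁+j₂=1  j₁+j₂+J+1=6
(j₁±m₁, j₂±m₂, J±M) = (3,1,1,1,3,1)
P² = 3/2
sum k=0..1:
  [0] +1/2 = 1/2
  [1] −1/6 = -1/6
S = 1/3
C² = P²·S² = 1/6 ; C = +0.408248

+√(1/6) ≈ +0.408248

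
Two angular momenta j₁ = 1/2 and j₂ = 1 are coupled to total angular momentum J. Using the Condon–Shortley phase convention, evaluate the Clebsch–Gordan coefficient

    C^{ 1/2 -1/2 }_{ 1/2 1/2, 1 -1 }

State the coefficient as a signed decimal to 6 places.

+√(2/3) ≈ +0.816497

√[2·1!0!1!/3! · 1!0!0!2!0!1!] = √(2/3)
  +(−1)^0/∏(0,1,0,0,0,1)! = 1  (running 1)
⟨..|..⟩ = √(2/3)·(1) = +0.816497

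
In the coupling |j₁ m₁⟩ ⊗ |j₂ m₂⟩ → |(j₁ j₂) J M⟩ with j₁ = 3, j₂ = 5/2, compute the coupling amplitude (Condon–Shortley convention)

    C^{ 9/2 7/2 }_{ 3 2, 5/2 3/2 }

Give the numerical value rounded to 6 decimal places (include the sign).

+√(1/99) ≈ +0.100504

triangle: 1!×5!×4!/11! = 2880/39916800
(j±m)!: 5!×1!×4!×1!×8!×1! = 116121600
prefactor² = (2J+1)×Δ×N² = 921600/11
  k=0: +1/(0!×1!×1!×4!×4!×0!) = 1/576
  k=1: −1/(1!×0!×0!×3!×5!×1!) = -1/720
Σ = 1/2880  ⇒  CG² = 921600/11×1/2880² = 1/99
CG = +√(1/99) = +0.100504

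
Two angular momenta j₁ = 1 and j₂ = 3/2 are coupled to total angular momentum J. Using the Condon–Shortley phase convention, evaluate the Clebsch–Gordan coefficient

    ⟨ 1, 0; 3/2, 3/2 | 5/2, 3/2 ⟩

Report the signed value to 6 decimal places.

triangle: 0!*2!*3!/6! = 12/720
(j±m)!: 1!*1!*3!*0!*4!*1! = 144
prefactor² = (2J+1)*Δ*N² = 72/5
  k=0: +1/(0!*0!*1!*3!*1!*0!) = 1/6
Σ = 1/6  ⇒  CG² = 72/5*1/6² = 2/5
CG = +√(2/5) = +0.632456

+√(2/5) ≈ +0.632456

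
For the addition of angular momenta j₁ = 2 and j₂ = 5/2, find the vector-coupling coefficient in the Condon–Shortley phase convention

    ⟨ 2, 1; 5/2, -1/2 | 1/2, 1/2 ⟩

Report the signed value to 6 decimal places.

-0.365148  (= −√(2/15))

j₁+j₂−J=4  J+j₁−j₂=0  J−j₁+j₂=1  j₁+j₂+J+1=6
(j₁±m₁, j₂±m₂, J±M) = (3,1,2,3,1,0)
P² = 24/5
sum k=1..1:
  [1] −1/6 = -1/6
S = -1/6
C² = P²·S² = 2/15 ; C = -0.365148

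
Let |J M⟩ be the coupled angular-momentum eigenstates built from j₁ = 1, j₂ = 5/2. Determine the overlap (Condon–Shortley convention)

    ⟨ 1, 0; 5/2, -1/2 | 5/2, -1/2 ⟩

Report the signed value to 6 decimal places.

+√(1/35) ≈ +0.169031

triangle: 1!·1!·4!/7! = 24/5040
(j±m)!: 1!·1!·2!·3!·2!·3! = 144
prefactor² = (2J+1)·Δ·N² = 144/35
  k=0: +1/(0!·1!·1!·2!·0!·2!) = 1/4
  k=1: −1/(1!·0!·0!·1!·1!·3!) = -1/6
Σ = 1/12  ⇒  CG² = 144/35·1/12² = 1/35
CG = +√(1/35) = +0.169031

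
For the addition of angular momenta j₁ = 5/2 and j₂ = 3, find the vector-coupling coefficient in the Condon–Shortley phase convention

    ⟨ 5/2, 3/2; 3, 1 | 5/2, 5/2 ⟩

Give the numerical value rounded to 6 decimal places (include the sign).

√[6·3!2!3!/9! · 4!1!4!2!5!0!] = √(1152/7)
  +(−1)^1/∏(1,2,0,3,2,0)! = -1/24  (running -1/24)
⟨..|..⟩ = √(1152/7)·(-1/24) = -0.534522

−√(2/7) ≈ -0.534522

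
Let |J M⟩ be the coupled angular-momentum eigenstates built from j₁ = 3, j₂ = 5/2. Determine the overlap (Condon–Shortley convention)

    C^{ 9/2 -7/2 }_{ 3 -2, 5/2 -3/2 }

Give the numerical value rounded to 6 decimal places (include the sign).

j₁+j₂−J=1  J+j₁−j₂=5  J−j₁+j₂=4  j₁+j₂+J+1=11
(j₁±m₁, j₂±m₂, J±M) = (1,5,1,4,1,8)
P² = 921600/11
sum k=0..1:
  [0] +1/720 = 1/720
  [1] −1/576 = -1/576
S = -1/2880
C² = P²·S² = 1/99 ; C = -0.100504

-0.100504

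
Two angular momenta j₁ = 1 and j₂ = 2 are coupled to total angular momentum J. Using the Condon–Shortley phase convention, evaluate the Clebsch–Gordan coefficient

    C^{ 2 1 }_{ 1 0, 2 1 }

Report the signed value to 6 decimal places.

triangle: 1!×1!×3!/6! = 6/720
(j±m)!: 1!×1!×3!×1!×3!×1! = 36
prefactor² = (2J+1)×Δ×N² = 3/2
  k=0: +1/(0!×1!×1!×3!×0!×0!) = 1/6
  k=1: −1/(1!×0!×0!×2!×1!×1!) = -1/2
Σ = -1/3  ⇒  CG² = 3/2×(-1/3)² = 1/6
CG = −√(1/6) = -0.408248

−√(1/6) ≈ -0.408248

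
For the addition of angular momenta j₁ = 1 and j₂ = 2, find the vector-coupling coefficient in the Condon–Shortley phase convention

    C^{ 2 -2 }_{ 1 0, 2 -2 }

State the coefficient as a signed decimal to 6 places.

√[5·1!1!3!/6! · 1!1!0!4!0!4!] = √(24)
  +(−1)^0/∏(0,1,1,0,0,3)! = 1/6  (running 1/6)
⟨..|..⟩ = √(24)·(1/6) = +0.816497

+0.816497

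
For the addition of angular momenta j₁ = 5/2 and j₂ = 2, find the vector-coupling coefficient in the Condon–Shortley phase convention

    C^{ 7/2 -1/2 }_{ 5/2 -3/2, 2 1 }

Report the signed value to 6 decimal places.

j₁+j₂−J=1  J+j₁−j₂=4  J−j₁+j₂=3  j₁+j₂+J+1=9
(j₁±m₁, j₂±m₂, J±M) = (1,4,3,1,3,4)
P² = 2304/35
sum k=0..1:
  [0] +1/144 = 1/144
  [1] −1/12 = -1/12
S = -11/144
C² = P²·S² = 121/315 ; C = -0.619780

-0.619780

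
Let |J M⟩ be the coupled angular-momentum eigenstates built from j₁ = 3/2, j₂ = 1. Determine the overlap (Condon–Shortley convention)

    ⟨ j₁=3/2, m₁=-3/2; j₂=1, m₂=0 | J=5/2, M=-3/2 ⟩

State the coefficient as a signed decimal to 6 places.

j₁+j₂−J=0  J+j₁−j₂=3  J−j₁+j₂=2  j₁+j₂+J+1=6
(j₁±m₁, j₂±m₂, J±M) = (0,3,1,1,1,4)
P² = 72/5
sum k=0..0:
  [0] +1/6 = 1/6
S = 1/6
C² = P²·S² = 2/5 ; C = +0.632456

+√(2/5) ≈ +0.632456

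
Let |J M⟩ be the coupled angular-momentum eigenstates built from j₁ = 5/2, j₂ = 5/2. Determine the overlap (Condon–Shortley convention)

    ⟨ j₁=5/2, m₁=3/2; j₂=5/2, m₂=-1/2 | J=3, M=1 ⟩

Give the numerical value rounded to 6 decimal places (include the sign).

j₁+j₂−J=2  J+j₁−j₂=3  J−j₁+j₂=3  j₁+j₂+J+1=9
(j₁±m₁, j₂±m₂, J±M) = (4,1,2,3,4,2)
P² = 96/5
sum k=0..1:
  [0] +1/8 = 1/8
  [1] −1/12 = -1/12
S = 1/24
C² = P²·S² = 1/30 ; C = +0.182574

+√(1/30) = +0.182574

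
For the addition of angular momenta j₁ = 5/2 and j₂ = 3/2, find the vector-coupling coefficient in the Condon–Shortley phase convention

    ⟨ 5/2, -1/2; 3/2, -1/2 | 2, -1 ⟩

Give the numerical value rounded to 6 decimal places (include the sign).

-0.545545

triangle: 2!×3!×1!/7! = 12/5040
(j±m)!: 2!×3!×1!×2!×1!×3! = 144
prefactor² = (2J+1)×Δ×N² = 12/7
  k=0: +1/(0!×2!×3!×1!×0!×0!) = 1/12
  k=1: −1/(1!×1!×2!×0!×1!×1!) = -1/2
Σ = -5/12  ⇒  CG² = 12/7×(-5/12)² = 25/84
CG = −√(25/84) = -0.545545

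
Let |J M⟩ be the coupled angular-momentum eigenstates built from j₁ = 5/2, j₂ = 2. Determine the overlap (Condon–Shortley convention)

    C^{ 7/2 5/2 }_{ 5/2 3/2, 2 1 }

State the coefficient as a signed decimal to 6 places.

√[8·1!4!3!/9! · 4!1!3!1!6!1!] = √(2304/7)
  +(−1)^0/∏(0,1,1,3,3,0)! = 1/36  (running 1/36)
  +(−1)^1/∏(1,0,0,2,4,1)! = -1/48  (running 1/144)
⟨..|..⟩ = √(2304/7)·(1/144) = +0.125988

+√(1/63) ≈ +0.125988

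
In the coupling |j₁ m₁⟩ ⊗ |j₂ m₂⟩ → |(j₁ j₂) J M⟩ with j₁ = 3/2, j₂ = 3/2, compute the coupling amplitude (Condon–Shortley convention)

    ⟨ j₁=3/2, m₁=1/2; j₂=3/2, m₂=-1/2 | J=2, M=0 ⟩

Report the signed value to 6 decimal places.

+√(1/4) ≈ +0.500000

j₁+j₂−J=1  J+j₁−j₂=2  J−j₁+j₂=2  j₁+j₂+J+1=6
(j₁±m₁, j₂±m₂, J±M) = (2,1,1,2,2,2)
P² = 4/9
sum k=0..1:
  [0] +1/1 = 1
  [1] −1/4 = -1/4
S = 3/4
C² = P²·S² = 1/4 ; C = +0.500000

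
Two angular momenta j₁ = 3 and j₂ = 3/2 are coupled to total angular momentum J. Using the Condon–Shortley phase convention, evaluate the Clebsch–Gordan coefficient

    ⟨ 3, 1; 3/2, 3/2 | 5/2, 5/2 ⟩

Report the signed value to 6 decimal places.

√[6·2!4!1!/8! · 4!2!3!0!5!0!] = √(1728/7)
  +(−1)^2/∏(2,0,0,1,4,0)! = 1/48  (running 1/48)
⟨..|..⟩ = √(1728/7)·(1/48) = +0.327327

+√(3/28) = +0.327327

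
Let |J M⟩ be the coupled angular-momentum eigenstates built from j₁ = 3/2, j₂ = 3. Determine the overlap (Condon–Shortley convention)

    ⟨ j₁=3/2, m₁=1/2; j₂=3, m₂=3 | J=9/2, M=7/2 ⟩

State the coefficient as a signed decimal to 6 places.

+0.577350

√[10·0!3!6!/10! · 2!1!6!0!8!1!] = √(691200)
  +(−1)^0/∏(0,0,1,6,2,0)! = 1/1440  (running 1/1440)
⟨..|..⟩ = √(691200)·(1/1440) = +0.577350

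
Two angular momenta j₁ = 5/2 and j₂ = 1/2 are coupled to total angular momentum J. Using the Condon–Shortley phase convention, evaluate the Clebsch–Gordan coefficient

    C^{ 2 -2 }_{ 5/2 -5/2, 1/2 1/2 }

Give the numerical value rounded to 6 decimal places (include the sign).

−√(5/6) = -0.912871

√[5·1!4!0!/6! · 0!5!1!0!0!4!] = √(480)
  +(−1)^1/∏(1,0,4,0,0,0)! = -1/24  (running -1/24)
⟨..|..⟩ = √(480)·(-1/24) = -0.912871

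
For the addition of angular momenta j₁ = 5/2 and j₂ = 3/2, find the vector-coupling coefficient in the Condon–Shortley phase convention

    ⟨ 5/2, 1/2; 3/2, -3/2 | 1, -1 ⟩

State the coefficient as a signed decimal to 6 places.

triangle: 3!×2!×0!/6! = 12/720
(j±m)!: 3!×2!×0!×3!×0!×2! = 144
prefactor² = (2J+1)×Δ×N² = 36/5
  k=0: +1/(0!×3!×2!×0!×0!×0!) = 1/12
Σ = 1/12  ⇒  CG² = 36/5×1/12² = 1/20
CG = +√(1/20) = +0.223607

+√(1/20) = +0.223607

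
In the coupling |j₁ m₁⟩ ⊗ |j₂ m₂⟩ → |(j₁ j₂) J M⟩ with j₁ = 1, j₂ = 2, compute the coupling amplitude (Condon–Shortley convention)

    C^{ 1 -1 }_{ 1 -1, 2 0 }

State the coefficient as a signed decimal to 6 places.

+0.316228  (= +√(1/10))

√[3·2!0!2!/5! · 0!2!2!2!0!2!] = √(8/5)
  +(−1)^2/∏(2,0,0,0,0,2)! = 1/4  (running 1/4)
⟨..|..⟩ = √(8/5)·(1/4) = +0.316228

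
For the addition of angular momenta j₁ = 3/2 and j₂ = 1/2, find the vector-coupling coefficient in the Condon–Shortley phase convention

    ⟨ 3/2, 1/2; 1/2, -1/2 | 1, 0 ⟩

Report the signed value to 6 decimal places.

j₁+j₂−J=1  J+j₁−j₂=2  J−j₁+j₂=0  j₁+j₂+J+1=4
(j₁±m₁, j₂±m₂, J±M) = (2,1,0,1,1,1)
P² = 1/2
sum k=0..0:
  [0] +1/1 = 1
S = 1
C² = P²·S² = 1/2 ; C = +0.707107

+√(1/2) ≈ +0.707107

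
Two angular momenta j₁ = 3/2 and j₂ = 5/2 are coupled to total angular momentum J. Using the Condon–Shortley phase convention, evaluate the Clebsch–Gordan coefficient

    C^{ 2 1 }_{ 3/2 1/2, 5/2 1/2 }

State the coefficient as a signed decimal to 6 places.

j₁+j₂−J=2  J+j₁−j₂=1  J−j₁+j₂=3  j₁+j₂+J+1=7
(j₁±m₁, j₂±m₂, J±M) = (2,1,3,2,3,1)
P² = 12/7
sum k=0..1:
  [0] +1/12 = 1/12
  [1] −1/2 = -1/2
S = -5/12
C² = P²·S² = 25/84 ; C = -0.545545

−√(25/84) = -0.545545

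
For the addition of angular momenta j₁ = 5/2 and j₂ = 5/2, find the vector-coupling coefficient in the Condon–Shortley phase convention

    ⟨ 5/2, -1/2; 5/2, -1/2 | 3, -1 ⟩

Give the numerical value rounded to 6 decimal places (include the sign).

√[7·2!3!3!/9! · 2!3!2!3!2!4!] = √(48/5)
  +(−1)^0/∏(0,2,3,2,0,1)! = 1/24  (running 1/24)
  +(−1)^1/∏(1,1,2,1,1,2)! = -1/4  (running -5/24)
  +(−1)^2/∏(2,0,1,0,2,3)! = 1/24  (running -1/6)
⟨..|..⟩ = √(48/5)·(-1/6) = -0.516398

−√(4/15) = -0.516398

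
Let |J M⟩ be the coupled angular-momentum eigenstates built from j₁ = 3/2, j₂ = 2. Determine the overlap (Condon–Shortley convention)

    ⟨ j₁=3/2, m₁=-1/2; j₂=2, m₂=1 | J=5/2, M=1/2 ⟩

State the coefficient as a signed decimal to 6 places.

√[6·1!2!3!/7! · 1!2!3!1!3!2!] = √(72/35)
  +(−1)^0/∏(0,1,2,3,0,0)! = 1/12  (running 1/12)
  +(−1)^1/∏(1,0,1,2,1,1)! = -1/2  (running -5/12)
⟨..|..⟩ = √(72/35)·(-5/12) = -0.597614

-0.597614  (= −√(5/14))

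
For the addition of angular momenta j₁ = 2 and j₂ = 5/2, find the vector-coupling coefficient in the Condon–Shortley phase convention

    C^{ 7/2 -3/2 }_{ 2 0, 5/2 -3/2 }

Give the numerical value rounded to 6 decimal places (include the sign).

√[8·1!3!4!/9! · 2!2!1!4!2!5!] = √(512/7)
  +(−1)^0/∏(0,1,2,1,1,3)! = 1/12  (running 1/12)
  +(−1)^1/∏(1,0,1,0,2,4)! = -1/48  (running 1/16)
⟨..|..⟩ = √(512/7)·(1/16) = +0.534522

+0.534522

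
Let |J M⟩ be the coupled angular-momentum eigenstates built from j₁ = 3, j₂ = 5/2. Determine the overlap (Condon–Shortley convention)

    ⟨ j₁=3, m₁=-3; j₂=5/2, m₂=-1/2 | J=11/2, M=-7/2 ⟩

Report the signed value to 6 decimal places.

+0.426401

√[12·0!6!5!/12! · 0!6!2!3!2!9!] = √(149299200/11)
  +(−1)^0/∏(0,0,6,2,0,3)! = 1/8640  (running 1/8640)
⟨..|..⟩ = √(149299200/11)·(1/8640) = +0.426401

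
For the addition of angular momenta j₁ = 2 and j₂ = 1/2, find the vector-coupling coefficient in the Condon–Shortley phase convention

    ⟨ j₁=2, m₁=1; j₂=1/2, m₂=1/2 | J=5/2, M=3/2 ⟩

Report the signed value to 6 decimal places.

triangle: 0!×4!×1!/6! = 24/720
(j±m)!: 3!×1!×1!×0!×4!×1! = 144
prefactor² = (2J+1)×Δ×N² = 144/5
  k=0: +1/(0!×0!×1!×1!×3!×0!) = 1/6
Σ = 1/6  ⇒  CG² = 144/5×1/6² = 4/5
CG = +√(4/5) = +0.894427

+√(4/5) ≈ +0.894427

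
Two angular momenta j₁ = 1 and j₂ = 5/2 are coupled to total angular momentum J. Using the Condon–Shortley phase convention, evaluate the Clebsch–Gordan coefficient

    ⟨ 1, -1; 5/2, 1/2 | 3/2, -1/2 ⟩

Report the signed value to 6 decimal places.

+0.447214

√[4·2!0!3!/6! · 0!2!3!2!1!2!] = √(16/5)
  +(−1)^2/∏(2,0,0,1,0,2)! = 1/4  (running 1/4)
⟨..|..⟩ = √(16/5)·(1/4) = +0.447214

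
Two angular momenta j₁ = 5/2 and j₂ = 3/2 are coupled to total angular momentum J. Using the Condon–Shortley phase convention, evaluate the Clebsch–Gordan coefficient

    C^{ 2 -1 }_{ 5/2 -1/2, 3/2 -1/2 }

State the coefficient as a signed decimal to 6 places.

-0.545545

j₁+j₂−J=2  J+j₁−j₂=3  J−j₁+j₂=1  j₁+j₂+J+1=7
(j₁±m₁, j₂±m₂, J±M) = (2,3,1,2,1,3)
P² = 12/7
sum k=0..1:
  [0] +1/12 = 1/12
  [1] −1/2 = -1/2
S = -5/12
C² = P²·S² = 25/84 ; C = -0.545545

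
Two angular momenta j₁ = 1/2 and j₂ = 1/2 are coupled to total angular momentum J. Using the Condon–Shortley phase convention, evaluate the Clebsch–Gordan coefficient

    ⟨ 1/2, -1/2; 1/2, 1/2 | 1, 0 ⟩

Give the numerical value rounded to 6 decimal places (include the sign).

j₁+j₂−J=0  J+j₁−j₂=1  J−j₁+j₂=1  j₁+j₂+J+1=3
(j₁±m₁, j₂±m₂, J±M) = (0,1,1,0,1,1)
P² = 1/2
sum k=0..0:
  [0] +1/1 = 1
S = 1
C² = P²·S² = 1/2 ; C = +0.707107

+√(1/2) ≈ +0.707107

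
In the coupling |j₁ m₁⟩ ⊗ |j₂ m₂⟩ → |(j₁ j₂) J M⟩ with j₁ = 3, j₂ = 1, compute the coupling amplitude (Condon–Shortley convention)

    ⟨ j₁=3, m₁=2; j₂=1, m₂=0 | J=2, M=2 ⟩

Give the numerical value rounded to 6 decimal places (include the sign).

√[5·2!4!0!/7! · 5!1!1!1!4!0!] = √(960/7)
  +(−1)^1/∏(1,1,0,0,4,0)! = -1/24  (running -1/24)
⟨..|..⟩ = √(960/7)·(-1/24) = -0.487950

-0.487950  (= −√(5/21))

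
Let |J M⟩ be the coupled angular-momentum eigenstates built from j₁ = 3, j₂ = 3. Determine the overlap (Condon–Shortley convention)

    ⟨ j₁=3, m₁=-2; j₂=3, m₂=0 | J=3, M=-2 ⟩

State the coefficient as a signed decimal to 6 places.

+√(1/6) ≈ +0.408248

triangle: 3!·3!·3!/10! = 216/3628800
(j±m)!: 1!·5!·3!·3!·1!·5! = 518400
prefactor² = (2J+1)·Δ·N² = 216
  k=2: +1/(2!·1!·3!·1!·0!·2!) = 1/24
  k=3: −1/(3!·0!·2!·0!·1!·3!) = -1/72
Σ = 1/36  ⇒  CG² = 216·1/36² = 1/6
CG = +√(1/6) = +0.408248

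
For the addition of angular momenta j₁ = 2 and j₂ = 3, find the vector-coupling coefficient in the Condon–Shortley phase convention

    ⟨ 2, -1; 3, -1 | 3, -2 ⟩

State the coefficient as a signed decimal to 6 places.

-0.500000

j₁+j₂−J=2  J+j₁−j₂=2  J−j₁+j₂=4  j₁+j₂+J+1=9
(j₁±m₁, j₂±m₂, J±M) = (1,3,2,4,1,5)
P² = 64
sum k=1..2:
  [1] −1/12 = -1/12
  [2] +1/48 = 1/48
S = -1/16
C² = P²·S² = 1/4 ; C = -0.500000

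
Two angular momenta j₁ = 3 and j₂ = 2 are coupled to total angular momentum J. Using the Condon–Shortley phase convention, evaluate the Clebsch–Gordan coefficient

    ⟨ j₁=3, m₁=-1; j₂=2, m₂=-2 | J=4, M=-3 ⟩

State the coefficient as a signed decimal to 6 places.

j₁+j₂−J=1  J+j₁−j₂=5  J−j₁+j₂=3  j₁+j₂+J+1=10
(j₁±m₁, j₂±m₂, J±M) = (2,4,0,4,1,7)
P² = 10368
sum k=0..0:
  [0] +1/144 = 1/144
S = 1/144
C² = P²·S² = 1/2 ; C = +0.707107

+0.707107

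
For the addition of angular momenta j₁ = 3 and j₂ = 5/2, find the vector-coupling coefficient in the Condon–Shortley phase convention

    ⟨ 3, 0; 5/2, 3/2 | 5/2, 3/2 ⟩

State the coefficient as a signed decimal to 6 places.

+0.483046

√[6·3!3!2!/9! · 3!3!4!1!4!1!] = √(864/35)
  +(−1)^2/∏(2,1,1,2,2,0)! = 1/8  (running 1/8)
  +(−1)^3/∏(3,0,0,1,3,1)! = -1/36  (running 7/72)
⟨..|..⟩ = √(864/35)·(7/72) = +0.483046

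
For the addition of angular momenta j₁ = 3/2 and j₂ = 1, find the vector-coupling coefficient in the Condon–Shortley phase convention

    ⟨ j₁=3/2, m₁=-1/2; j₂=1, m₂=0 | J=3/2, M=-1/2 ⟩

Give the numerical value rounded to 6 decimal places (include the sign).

−√(1/15) = -0.258199

√[4·1!2!1!/5! · 1!2!1!1!1!2!] = √(4/15)
  +(−1)^0/∏(0,1,2,1,0,0)! = 1/2  (running 1/2)
  +(−1)^1/∏(1,0,1,0,1,1)! = -1  (running -1/2)
⟨..|..⟩ = √(4/15)·(-1/2) = -0.258199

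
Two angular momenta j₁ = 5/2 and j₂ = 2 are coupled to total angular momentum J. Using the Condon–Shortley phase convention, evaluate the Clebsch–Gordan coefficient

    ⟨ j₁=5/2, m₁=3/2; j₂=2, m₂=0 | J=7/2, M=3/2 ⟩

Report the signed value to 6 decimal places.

+0.534522  (= +√(2/7))

√[8·1!4!3!/9! · 4!1!2!2!5!2!] = √(512/7)
  +(−1)^0/∏(0,1,1,2,3,1)! = 1/12  (running 1/12)
  +(−1)^1/∏(1,0,0,1,4,2)! = -1/48  (running 1/16)
⟨..|..⟩ = √(512/7)·(1/16) = +0.534522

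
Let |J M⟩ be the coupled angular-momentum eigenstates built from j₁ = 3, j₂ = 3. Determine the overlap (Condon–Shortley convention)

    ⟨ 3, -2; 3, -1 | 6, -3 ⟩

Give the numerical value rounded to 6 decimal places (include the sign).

+0.639602

j₁+j₂−J=0  J+j₁−j₂=6  J−j₁+j₂=6  j₁+j₂+J+1=13
(j₁±m₁, j₂±m₂, J±M) = (1,5,2,4,3,9)
P² = 149299200/11
sum k=0..0:
  [0] +1/5760 = 1/5760
S = 1/5760
C² = P²·S² = 9/22 ; C = +0.639602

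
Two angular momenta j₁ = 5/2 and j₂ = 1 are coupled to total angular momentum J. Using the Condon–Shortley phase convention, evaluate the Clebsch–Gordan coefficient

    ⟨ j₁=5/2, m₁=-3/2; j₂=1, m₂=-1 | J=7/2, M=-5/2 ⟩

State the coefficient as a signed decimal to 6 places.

+√(5/7) = +0.845154

triangle: 0!*5!*2!/8! = 240/40320
(j±m)!: 1!*4!*0!*2!*1!*6! = 34560
prefactor² = (2J+1)*Δ*N² = 11520/7
  k=0: +1/(0!*0!*4!*0!*1!*2!) = 1/48
Σ = 1/48  ⇒  CG² = 11520/7*1/48² = 5/7
CG = +√(5/7) = +0.845154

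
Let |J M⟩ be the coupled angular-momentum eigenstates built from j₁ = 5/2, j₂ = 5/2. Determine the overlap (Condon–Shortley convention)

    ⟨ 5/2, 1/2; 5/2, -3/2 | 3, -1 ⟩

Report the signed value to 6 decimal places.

+0.182574

triangle: 2!×3!×3!/9! = 72/362880
(j±m)!: 3!×2!×1!×4!×2!×4! = 13824
prefactor² = (2J+1)×Δ×N² = 96/5
  k=0: +1/(0!×2!×2!×1!×1!×2!) = 1/8
  k=1: −1/(1!×1!×1!×0!×2!×3!) = -1/12
Σ = 1/24  ⇒  CG² = 96/5×1/24² = 1/30
CG = +√(1/30) = +0.182574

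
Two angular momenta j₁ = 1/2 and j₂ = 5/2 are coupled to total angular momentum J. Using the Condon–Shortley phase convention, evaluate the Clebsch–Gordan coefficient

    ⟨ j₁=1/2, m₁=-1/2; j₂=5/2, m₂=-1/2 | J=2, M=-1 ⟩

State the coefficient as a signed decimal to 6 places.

-0.577350

√[5·1!0!4!/6! · 0!1!2!3!1!3!] = √(12)
  +(−1)^1/∏(1,0,0,1,0,3)! = -1/6  (running -1/6)
⟨..|..⟩ = √(12)·(-1/6) = -0.577350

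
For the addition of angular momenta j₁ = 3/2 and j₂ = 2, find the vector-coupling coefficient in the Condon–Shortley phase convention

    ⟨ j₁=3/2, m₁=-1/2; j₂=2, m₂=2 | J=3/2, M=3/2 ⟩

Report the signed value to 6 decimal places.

j₁+j₂−J=2  J+j₁−j₂=1  J−j₁+j₂=2  j₁+j₂+J+1=6
(j₁±m₁, j₂±m₂, J±M) = (1,2,4,0,3,0)
P² = 32/5
sum k=2..2:
  [2] +1/4 = 1/4
S = 1/4
C² = P²·S² = 2/5 ; C = +0.632456

+√(2/5) = +0.632456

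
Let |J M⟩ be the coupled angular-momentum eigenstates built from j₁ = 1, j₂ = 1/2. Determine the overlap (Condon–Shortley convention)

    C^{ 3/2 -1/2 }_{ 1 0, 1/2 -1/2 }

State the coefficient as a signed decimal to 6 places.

+0.816497  (= +√(2/3))

j₁+j₂−J=0  J+j₁−j₂=2  J−j₁+j₂=1  j₁+j₂+J+1=4
(j₁±m₁, j₂±m₂, J±M) = (1,1,0,1,1,2)
P² = 2/3
sum k=0..0:
  [0] +1/1 = 1
S = 1
C² = P²·S² = 2/3 ; C = +0.816497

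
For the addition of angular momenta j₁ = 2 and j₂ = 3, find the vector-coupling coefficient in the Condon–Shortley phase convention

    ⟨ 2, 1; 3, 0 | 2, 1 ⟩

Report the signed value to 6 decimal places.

−√(2/7) = -0.534522

√[5·3!1!3!/8! · 3!1!3!3!3!1!] = √(81/14)
  +(−1)^0/∏(0,3,1,3,0,0)! = 1/36  (running 1/36)
  +(−1)^1/∏(1,2,0,2,1,1)! = -1/4  (running -2/9)
⟨..|..⟩ = √(81/14)·(-2/9) = -0.534522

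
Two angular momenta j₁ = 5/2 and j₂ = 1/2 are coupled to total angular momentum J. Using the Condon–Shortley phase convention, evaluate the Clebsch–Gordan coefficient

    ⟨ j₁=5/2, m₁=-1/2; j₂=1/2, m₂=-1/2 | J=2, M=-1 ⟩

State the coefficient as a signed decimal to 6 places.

+√(1/3) ≈ +0.577350

√[5·1!4!0!/6! · 2!3!0!1!1!3!] = √(12)
  +(−1)^0/∏(0,1,3,0,1,0)! = 1/6  (running 1/6)
⟨..|..⟩ = √(12)·(1/6) = +0.577350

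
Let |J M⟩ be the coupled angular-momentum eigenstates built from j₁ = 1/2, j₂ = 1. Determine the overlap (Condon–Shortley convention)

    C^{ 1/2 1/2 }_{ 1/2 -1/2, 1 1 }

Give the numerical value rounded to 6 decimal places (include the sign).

−√(2/3) = -0.816497

j₁+j₂−J=1  J+j₁−j₂=0  J−j₁+j₂=1  j₁+j₂+J+1=3
(j₁±m₁, j₂±m₂, J±M) = (0,1,2,0,1,0)
P² = 2/3
sum k=1..1:
  [1] −1/1 = -1
S = -1
C² = P²·S² = 2/3 ; C = -0.816497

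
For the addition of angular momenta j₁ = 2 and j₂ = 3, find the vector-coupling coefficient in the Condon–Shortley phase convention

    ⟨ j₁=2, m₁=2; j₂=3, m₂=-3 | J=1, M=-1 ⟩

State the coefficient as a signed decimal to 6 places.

j₁+j₂−J=4  J+j₁−j₂=0  J−j₁+j₂=2  j₁+j₂+J+1=7
(j₁±m₁, j₂±m₂, J±M) = (4,0,0,6,0,2)
P² = 6912/7
sum k=0..0:
  [0] +1/48 = 1/48
S = 1/48
C² = P²·S² = 3/7 ; C = +0.654654

+0.654654  (= +√(3/7))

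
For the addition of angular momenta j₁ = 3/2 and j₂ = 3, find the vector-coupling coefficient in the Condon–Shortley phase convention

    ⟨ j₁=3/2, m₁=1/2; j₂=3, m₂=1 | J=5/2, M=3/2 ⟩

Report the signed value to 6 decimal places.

triangle: 2!·1!·4!/8! = 48/40320
(j±m)!: 2!·1!·4!·2!·4!·1! = 2304
prefactor² = (2J+1)·Δ·N² = 576/35
  k=0: +1/(0!·2!·1!·4!·0!·0!) = 1/48
  k=1: −1/(1!·1!·0!·3!·1!·1!) = -1/6
Σ = -7/48  ⇒  CG² = 576/35·(-7/48)² = 7/20
CG = −√(7/20) = -0.591608

-0.591608  (= −√(7/20))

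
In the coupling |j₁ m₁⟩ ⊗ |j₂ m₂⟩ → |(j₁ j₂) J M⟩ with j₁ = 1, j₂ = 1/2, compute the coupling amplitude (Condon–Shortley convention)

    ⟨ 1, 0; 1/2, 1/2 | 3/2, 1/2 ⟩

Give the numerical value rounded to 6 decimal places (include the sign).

triangle: 0!*2!*1!/4! = 2/24
(j±m)!: 1!*1!*1!*0!*2!*1! = 2
prefactor² = (2J+1)*Δ*N² = 2/3
  k=0: +1/(0!*0!*1!*1!*1!*0!) = 1
Σ = 1  ⇒  CG² = 2/3*1² = 2/3
CG = +√(2/3) = +0.816497

+0.816497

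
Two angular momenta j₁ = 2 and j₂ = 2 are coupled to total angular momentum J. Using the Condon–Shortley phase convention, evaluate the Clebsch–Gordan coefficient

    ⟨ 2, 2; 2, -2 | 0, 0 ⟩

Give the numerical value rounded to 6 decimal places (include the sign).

+0.447214  (= +√(1/5))

triangle: 4!·0!·0!/5! = 24/120
(j±m)!: 4!·0!·0!·4!·0!·0! = 576
prefactor² = (2J+1)·Δ·N² = 576/5
  k=0: +1/(0!·4!·0!·0!·0!·0!) = 1/24
Σ = 1/24  ⇒  CG² = 576/5·1/24² = 1/5
CG = +√(1/5) = +0.447214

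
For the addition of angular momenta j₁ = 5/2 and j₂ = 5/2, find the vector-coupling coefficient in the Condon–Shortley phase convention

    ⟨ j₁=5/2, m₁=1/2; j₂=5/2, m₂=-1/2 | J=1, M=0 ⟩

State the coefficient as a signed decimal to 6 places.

+√(1/70) ≈ +0.119523

triangle: 4!*1!*1!/7! = 24/5040
(j±m)!: 3!*2!*2!*3!*1!*1! = 144
prefactor² = (2J+1)*Δ*N² = 72/35
  k=1: −1/(1!*3!*1!*1!*0!*0!) = -1/6
  k=2: +1/(2!*2!*0!*0!*1!*1!) = 1/4
Σ = 1/12  ⇒  CG² = 72/35*1/12² = 1/70
CG = +√(1/70) = +0.119523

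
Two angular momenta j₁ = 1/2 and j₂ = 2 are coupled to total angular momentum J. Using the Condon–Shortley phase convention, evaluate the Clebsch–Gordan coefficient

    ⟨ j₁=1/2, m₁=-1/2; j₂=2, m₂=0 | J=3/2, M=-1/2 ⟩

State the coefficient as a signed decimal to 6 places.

−√(2/5) ≈ -0.632456

j₁+j₂−J=1  J+j₁−j₂=0  J−j₁+j₂=3  j₁+j₂+J+1=5
(j₁±m₁, j₂±m₂, J±M) = (0,1,2,2,1,2)
P² = 8/5
sum k=1..1:
  [1] −1/2 = -1/2
S = -1/2
C² = P²·S² = 2/5 ; C = -0.632456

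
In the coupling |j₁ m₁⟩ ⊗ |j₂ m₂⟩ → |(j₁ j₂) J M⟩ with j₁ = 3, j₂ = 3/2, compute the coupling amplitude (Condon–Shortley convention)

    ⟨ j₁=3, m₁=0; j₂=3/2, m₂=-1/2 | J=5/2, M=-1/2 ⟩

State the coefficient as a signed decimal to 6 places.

j₁+j₂−J=2  J+j₁−j₂=4  J−j₁+j₂=1  j₁+j₂+J+1=8
(j₁±m₁, j₂±m₂, J±M) = (3,3,1,2,2,3)
P² = 216/35
sum k=0..1:
  [0] +1/12 = 1/12
  [1] −1/4 = -1/4
S = -1/6
C² = P²·S² = 6/35 ; C = -0.414039

−√(6/35) ≈ -0.414039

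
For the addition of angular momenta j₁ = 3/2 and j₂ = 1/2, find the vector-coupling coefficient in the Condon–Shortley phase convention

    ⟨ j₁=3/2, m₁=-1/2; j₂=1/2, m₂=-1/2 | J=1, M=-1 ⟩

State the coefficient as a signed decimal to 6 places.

+0.500000  (= +√(1/4))

j₁+j₂−J=1  J+j₁−j₂=2  J−j₁+j₂=0  j₁+j₂+J+1=4
(j₁±m₁, j₂±m₂, J±M) = (1,2,0,1,0,2)
P² = 1
sum k=0..0:
  [0] +1/2 = 1/2
S = 1/2
C² = P²·S² = 1/4 ; C = +0.500000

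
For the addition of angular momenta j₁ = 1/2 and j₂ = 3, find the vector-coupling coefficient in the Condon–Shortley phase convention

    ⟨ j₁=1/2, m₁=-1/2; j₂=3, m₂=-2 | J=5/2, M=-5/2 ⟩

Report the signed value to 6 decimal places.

-0.377964

triangle: 1!·0!·5!/7! = 120/5040
(j±m)!: 0!·1!·1!·5!·0!·5! = 14400
prefactor² = (2J+1)·Δ·N² = 14400/7
  k=1: −1/(1!·0!·0!·0!·0!·5!) = -1/120
Σ = -1/120  ⇒  CG² = 14400/7·(-1/120)² = 1/7
CG = −√(1/7) = -0.377964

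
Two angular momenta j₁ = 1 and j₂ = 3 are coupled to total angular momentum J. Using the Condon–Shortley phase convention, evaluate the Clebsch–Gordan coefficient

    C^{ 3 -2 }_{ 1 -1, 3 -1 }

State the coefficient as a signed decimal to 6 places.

√[7·1!1!5!/8! · 0!2!2!4!1!5!] = √(240)
  +(−1)^1/∏(1,0,1,1,0,4)! = -1/24  (running -1/24)
⟨..|..⟩ = √(240)·(-1/24) = -0.645497

−√(5/12) ≈ -0.645497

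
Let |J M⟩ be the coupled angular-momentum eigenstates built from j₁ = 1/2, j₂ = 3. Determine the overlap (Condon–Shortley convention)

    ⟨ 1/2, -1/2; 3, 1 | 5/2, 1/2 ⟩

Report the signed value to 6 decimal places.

√[6·1!0!5!/7! · 0!1!4!2!3!2!] = √(576/7)
  +(−1)^1/∏(1,0,0,3,0,2)! = -1/12  (running -1/12)
⟨..|..⟩ = √(576/7)·(-1/12) = -0.755929

-0.755929  (= −√(4/7))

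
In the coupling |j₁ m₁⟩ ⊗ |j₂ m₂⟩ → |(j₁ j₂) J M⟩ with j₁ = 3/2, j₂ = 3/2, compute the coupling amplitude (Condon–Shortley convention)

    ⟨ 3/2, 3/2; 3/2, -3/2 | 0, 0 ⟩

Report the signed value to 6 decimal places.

√[1·3!0!0!/4! · 3!0!0!3!0!0!] = √(9)
  +(−1)^0/∏(0,3,0,0,0,0)! = 1/6  (running 1/6)
⟨..|..⟩ = √(9)·(1/6) = +0.500000

+0.500000  (= +√(1/4))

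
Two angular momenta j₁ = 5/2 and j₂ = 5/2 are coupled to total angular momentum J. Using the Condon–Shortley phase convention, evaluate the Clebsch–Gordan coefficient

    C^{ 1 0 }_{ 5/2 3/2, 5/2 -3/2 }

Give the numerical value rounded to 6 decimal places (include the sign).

j₁+j₂−J=4  J+j₁−j₂=1  J−j₁+j₂=1  j₁+j₂+J+1=7
(j₁±m₁, j₂±m₂, J±M) = (4,1,1,4,1,1)
P² = 288/35
sum k=0..1:
  [0] +1/24 = 1/24
  [1] −1/6 = -1/6
S = -1/8
C² = P²·S² = 9/70 ; C = -0.358569

−√(9/70) = -0.358569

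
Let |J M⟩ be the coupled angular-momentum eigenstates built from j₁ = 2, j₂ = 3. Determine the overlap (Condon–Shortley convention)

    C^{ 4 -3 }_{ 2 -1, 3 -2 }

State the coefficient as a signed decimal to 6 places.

+0.223607  (= +√(1/20))

j₁+j₂−J=1  J+j₁−j₂=3  J−j₁+j₂=5  j₁+j₂+J+1=10
(j₁±m₁, j₂±m₂, J±M) = (1,3,1,5,1,7)
P² = 6480
sum k=0..1:
  [0] +1/144 = 1/144
  [1] −1/240 = -1/240
S = 1/360
C² = P²·S² = 1/20 ; C = +0.223607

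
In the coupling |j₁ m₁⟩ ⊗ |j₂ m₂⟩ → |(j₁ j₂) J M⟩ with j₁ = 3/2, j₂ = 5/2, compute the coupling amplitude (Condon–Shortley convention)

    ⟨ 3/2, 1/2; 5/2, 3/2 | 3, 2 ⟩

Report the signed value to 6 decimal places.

triangle: 1!×2!×4!/8! = 48/40320
(j±m)!: 2!×1!×4!×1!×5!×1! = 5760
prefactor² = (2J+1)×Δ×N² = 48
  k=0: +1/(0!×1!×1!×4!×1!×0!) = 1/24
  k=1: −1/(1!×0!×0!×3!×2!×1!) = -1/12
Σ = -1/24  ⇒  CG² = 48×(-1/24)² = 1/12
CG = −√(1/12) = -0.288675

-0.288675  (= −√(1/12))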